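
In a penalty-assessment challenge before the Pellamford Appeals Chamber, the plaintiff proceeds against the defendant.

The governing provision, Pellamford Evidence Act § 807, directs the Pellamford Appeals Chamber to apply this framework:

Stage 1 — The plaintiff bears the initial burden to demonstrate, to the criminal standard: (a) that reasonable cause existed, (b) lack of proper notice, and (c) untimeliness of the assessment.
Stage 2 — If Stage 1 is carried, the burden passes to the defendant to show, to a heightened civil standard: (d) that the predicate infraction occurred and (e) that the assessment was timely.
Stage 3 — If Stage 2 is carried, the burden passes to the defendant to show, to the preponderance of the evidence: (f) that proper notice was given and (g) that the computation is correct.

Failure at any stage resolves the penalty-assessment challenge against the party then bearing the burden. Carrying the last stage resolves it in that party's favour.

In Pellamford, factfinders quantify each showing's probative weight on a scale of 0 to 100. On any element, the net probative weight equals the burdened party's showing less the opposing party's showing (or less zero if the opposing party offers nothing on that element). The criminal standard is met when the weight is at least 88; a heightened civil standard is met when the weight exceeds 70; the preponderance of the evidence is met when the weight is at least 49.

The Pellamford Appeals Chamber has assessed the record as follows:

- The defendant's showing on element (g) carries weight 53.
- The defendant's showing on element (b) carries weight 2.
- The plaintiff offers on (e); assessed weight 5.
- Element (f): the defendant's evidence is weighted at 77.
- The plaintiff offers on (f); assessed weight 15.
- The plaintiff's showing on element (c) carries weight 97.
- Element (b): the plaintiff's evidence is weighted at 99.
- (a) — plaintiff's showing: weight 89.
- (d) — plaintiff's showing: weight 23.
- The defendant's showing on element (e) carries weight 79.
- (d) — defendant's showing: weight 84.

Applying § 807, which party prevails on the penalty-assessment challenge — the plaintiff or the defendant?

plaintiff

Stage 1 — burden on plaintiff; standard: the criminal standard (weight is at least 88).
    (a): 89 ≥ 88 [met]
    (b): 99 − 2 = 97 ≥ 88 [met]
    (c): 97 ≥ 88 [met]
  Stage 1 is satisfied; the onus moves to the defendant.
Stage 2 — burden on defendant; standard: a heightened civil standard (weight exceeds 70).
    (d): 84 − 23 = 61 ≤ 70 [not met]
    (e): 79 − 5 = 74 > 70 [met]
  The defendant does not carry Stage 2.
The plaintiff prevails.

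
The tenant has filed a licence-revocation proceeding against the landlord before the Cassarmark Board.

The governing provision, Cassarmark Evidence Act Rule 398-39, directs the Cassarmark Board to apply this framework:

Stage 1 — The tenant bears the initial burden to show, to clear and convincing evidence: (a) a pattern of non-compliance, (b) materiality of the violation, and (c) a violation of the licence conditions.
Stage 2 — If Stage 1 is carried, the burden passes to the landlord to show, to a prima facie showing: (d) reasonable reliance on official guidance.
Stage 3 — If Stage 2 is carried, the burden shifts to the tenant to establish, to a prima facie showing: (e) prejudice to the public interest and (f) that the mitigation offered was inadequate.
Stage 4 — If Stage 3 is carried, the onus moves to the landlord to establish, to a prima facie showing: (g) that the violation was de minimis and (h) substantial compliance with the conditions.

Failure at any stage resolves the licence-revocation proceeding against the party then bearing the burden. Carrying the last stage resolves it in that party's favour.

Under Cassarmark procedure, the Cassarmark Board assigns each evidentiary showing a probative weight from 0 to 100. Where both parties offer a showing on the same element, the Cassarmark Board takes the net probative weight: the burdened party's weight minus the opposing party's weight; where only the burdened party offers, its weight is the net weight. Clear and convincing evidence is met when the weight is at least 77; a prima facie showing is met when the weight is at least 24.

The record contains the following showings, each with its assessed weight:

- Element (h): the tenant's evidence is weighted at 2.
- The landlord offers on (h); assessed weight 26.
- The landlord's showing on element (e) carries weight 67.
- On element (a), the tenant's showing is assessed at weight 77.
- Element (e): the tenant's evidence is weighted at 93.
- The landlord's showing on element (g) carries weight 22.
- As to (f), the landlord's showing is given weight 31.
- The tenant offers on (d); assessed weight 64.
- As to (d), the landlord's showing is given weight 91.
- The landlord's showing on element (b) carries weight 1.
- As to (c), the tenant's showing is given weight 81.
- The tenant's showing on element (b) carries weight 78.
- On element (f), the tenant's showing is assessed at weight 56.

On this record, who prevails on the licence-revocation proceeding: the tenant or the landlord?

tenant

Stage 1 — burden on tenant; standard: clear and convincing evidence (weight is at least 77).
    (a): 77 ≥ 77 [met]
    (b): 78 − 1 = 77 ≥ 77 [met]
    (c): 81 ≥ 77 [met]
  Stage 1 is satisfied; the onus moves to the landlord.
Stage 2 — burden on landlord; standard: a prima facie showing (weight is at least 24).
    (d): 91 − 64 = 27 ≥ 24 [met]
  Stage 2 is satisfied; the onus moves to the tenant.
Stage 3 — burden on tenant; standard: a prima facie showing (weight is at least 24).
    (e): 93 − 67 = 26 ≥ 24 [met]
    (f): 56 − 31 = 25 ≥ 24 [met]
  Stage 3 is satisfied; the onus moves to the landlord.
Stage 4 — burden on landlord; standard: a prima facie showing (weight is at least 24).
    (g): 22 < 24 [not met]
    (h): 26 − 2 = 24 ≥ 24 [met]
  Not every element is met, so the landlord fails to carry Stage 4.
So the tenant prevails.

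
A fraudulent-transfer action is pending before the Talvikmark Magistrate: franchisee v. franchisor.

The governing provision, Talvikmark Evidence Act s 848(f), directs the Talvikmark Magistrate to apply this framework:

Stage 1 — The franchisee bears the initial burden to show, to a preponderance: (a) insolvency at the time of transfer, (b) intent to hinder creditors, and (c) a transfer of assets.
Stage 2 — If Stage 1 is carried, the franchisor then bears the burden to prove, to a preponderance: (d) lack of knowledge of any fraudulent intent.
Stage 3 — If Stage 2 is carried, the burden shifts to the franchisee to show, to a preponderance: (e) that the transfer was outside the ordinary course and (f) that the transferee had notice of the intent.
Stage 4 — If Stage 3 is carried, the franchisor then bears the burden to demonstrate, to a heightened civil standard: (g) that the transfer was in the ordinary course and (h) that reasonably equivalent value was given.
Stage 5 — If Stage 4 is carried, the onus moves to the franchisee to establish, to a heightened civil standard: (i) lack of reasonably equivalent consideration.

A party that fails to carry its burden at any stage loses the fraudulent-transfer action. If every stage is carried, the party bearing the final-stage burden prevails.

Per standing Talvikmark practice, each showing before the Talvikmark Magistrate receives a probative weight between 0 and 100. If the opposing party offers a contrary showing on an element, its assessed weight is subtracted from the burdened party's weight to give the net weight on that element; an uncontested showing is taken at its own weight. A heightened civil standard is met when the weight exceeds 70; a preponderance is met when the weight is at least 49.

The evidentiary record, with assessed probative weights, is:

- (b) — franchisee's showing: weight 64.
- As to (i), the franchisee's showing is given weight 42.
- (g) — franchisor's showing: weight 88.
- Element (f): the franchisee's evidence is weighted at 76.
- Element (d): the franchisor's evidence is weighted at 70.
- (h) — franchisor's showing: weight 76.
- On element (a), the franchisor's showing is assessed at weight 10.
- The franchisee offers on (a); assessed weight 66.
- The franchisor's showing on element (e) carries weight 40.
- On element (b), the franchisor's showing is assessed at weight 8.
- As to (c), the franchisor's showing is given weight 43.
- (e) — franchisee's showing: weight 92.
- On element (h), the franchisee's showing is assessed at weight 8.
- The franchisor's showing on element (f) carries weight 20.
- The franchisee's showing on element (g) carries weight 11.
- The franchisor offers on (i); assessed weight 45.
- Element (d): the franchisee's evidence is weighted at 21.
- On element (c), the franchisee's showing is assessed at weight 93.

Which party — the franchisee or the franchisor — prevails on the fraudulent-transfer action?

At Stage 1 the franchisee must meet a preponderance (weight is at least 49): on (a) the weight is 66 less the opposing 10 gives net 56, ≥ 49, so (a) meets the standard; on (b) the weight is 64 less the opposing 8 gives net 56, which does reach 49, so (b) meets the standard; on (c) the weight is 93 less the opposing 43 gives net 50, ≥ 49, so (c) meets the standard.
  The franchisee carries Stage 1; the franchisor now bears the burden.
At Stage 2 the franchisor must meet a preponderance (weight is at least 49): on (d) the weight is 70 less the opposing 21 gives net 49, which does reach 49, so (d) meets the standard.
  All elements met. The burden passes to the franchisee.
At Stage 3 the franchisee must meet a preponderance (weight is at least 49): on (e) the weight is 92 less the opposing 40 gives net 52, which does reach 49, so (e) meets the standard; on (f) the weight is 76 less the opposing 20 gives net 56, which does reach 49, so (f) meets the standard.
  Stage 3 is satisfied; the onus moves to the franchisor.
At Stage 4 the franchisor must meet a heightened civil standard (weight exceeds 70): on (g) the weight is 88 less the opposing 11 gives net 77, which does exceed 70, so (g) meets the standard; on (h) the weight is 76 less the opposing 8 gives net 68, which does not exceed 70, so (h) does not meet the standard.
  The franchisor does not carry Stage 4.
So the franchisee prevails.

franchisee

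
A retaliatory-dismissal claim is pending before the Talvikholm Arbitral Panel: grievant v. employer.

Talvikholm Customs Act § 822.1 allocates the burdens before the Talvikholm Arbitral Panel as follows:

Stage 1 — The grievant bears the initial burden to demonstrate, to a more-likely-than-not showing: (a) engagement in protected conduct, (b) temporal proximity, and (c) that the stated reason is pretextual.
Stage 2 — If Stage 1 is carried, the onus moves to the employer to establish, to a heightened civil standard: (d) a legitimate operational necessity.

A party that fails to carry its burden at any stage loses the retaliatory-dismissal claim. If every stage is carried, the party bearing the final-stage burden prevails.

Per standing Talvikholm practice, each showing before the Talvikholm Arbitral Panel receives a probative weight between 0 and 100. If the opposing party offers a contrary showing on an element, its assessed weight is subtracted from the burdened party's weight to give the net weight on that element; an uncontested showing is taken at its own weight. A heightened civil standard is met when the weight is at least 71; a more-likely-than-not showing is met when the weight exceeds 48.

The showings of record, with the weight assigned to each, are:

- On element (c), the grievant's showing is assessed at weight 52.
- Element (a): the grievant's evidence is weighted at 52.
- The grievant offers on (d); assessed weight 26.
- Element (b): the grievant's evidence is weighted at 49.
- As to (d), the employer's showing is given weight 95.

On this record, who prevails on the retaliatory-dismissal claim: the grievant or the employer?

Stage 1 (grievant, a more-likely-than-not showing, weight exceeds 48): (a) 52 > 48 — meets; (b) 49 > 48 — meets; (c) 52 > 48 — meets.
  All elements met. The burden passes to the employer.
Stage 2 (employer, a heightened civil standard, weight is at least 71): (d) net 95−26=69 < 71 — fails.
  Not every element is met, so the employer fails to carry Stage 2.
So the grievant prevails.

grievant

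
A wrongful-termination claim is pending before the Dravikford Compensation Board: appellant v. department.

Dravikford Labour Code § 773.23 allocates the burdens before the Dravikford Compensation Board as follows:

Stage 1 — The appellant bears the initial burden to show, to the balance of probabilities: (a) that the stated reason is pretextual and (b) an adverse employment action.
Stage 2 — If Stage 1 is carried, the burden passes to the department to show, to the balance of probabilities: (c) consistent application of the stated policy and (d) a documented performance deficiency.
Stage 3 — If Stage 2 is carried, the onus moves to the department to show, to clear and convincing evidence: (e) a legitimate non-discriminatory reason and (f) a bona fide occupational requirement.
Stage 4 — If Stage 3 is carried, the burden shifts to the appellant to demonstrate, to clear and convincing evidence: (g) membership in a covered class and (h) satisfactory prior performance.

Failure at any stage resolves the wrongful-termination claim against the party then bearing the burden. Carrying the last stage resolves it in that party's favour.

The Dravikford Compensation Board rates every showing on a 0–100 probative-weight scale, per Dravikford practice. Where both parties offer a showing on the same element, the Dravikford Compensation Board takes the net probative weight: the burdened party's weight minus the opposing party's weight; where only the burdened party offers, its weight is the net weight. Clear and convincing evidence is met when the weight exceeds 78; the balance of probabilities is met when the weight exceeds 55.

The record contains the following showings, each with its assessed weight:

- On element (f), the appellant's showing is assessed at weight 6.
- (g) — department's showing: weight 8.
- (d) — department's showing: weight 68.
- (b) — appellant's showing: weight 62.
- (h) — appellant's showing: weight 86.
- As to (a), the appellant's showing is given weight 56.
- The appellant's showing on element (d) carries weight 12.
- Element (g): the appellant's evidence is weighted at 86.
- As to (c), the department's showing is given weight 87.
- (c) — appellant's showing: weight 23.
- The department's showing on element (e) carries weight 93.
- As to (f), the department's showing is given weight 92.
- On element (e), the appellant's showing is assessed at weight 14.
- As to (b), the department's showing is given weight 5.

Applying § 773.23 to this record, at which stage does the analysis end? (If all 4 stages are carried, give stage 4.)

stage 4

Stage 1 (appellant, the balance of probabilities, weight exceeds 55): (a) 56 > 55 — meets; (b) net 62−5=57 > 55 — meets.
  Stage 1 is satisfied; the onus moves to the department.
Stage 2 (department, the balance of probabilities, weight exceeds 55): (c) net 87−23=64 > 55 — meets; (d) net 68−12=56 > 55 — meets.
  Stage 2 is satisfied; the department continues to bear the burden.
Stage 3 (department, clear and convincing evidence, weight exceeds 78): (e) net 93−14=79 > 78 — meets; (f) net 92−6=86 > 78 — meets.
  All elements met. The burden passes to the appellant.
Stage 4 (appellant, clear and convincing evidence, weight exceeds 78): (g) net 86−8=78 ≤ 78 — fails; (h) 86 > 78 — meets.
  The appellant does not carry Stage 4.
The analysis ends at Stage 4; the department prevails.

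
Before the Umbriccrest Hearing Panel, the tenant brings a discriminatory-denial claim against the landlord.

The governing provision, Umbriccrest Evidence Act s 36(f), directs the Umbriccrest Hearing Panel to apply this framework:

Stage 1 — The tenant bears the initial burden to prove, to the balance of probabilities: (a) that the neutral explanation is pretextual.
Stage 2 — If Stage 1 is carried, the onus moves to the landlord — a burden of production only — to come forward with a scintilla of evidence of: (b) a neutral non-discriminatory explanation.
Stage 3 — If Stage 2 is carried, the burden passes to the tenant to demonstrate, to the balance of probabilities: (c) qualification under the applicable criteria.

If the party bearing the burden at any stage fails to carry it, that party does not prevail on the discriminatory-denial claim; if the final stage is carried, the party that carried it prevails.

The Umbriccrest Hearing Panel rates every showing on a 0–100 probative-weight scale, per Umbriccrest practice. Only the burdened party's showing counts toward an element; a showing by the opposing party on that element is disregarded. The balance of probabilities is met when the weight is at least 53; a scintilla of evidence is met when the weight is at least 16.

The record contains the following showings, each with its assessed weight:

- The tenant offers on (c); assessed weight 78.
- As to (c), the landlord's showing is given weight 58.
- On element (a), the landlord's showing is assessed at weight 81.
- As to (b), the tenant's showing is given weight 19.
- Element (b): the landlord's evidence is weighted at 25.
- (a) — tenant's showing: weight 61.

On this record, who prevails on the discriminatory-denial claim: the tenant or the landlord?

At Stage 1 the tenant must meet the balance of probabilities (weight is at least 53): on (a) the weight is 61 (the landlord's 81 is given no effect), which does reach 53, so (a) meets the standard.
  Stage 1 carried; the burden shifts to the landlord.
At Stage 2 the landlord must meet a scintilla of evidence (weight is at least 16): on (b) the weight is 25 (the tenant's 19 is given no effect), ≥ 16, so (b) meets the standard.
  Stage 2 is satisfied; the onus moves to the tenant.
At Stage 3 the tenant must meet the balance of probabilities (weight is at least 53): on (c) the weight is 78 (the landlord's 58 is given no effect), ≥ 53, so (c) meets the standard.
  The tenant carries the last stage.
All stages carried — the tenant prevails.

tenant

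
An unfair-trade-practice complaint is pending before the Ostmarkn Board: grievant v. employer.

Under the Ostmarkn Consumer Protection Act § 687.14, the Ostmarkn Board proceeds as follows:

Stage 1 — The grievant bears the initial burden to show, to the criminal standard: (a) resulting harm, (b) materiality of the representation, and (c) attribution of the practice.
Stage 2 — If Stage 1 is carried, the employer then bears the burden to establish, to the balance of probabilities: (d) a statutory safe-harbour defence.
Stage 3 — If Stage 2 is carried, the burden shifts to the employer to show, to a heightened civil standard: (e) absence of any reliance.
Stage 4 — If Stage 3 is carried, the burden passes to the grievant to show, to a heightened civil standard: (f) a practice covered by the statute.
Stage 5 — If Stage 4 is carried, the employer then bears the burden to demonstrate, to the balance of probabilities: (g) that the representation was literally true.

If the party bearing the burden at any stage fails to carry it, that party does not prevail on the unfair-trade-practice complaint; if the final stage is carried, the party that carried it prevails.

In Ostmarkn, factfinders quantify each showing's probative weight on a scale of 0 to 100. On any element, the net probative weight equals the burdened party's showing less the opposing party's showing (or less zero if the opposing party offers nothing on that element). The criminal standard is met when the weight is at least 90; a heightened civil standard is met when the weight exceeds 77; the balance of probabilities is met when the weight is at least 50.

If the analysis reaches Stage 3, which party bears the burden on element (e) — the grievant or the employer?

Stage 3's rule assigns the burden to the employer (to a heightened civil standard).

employer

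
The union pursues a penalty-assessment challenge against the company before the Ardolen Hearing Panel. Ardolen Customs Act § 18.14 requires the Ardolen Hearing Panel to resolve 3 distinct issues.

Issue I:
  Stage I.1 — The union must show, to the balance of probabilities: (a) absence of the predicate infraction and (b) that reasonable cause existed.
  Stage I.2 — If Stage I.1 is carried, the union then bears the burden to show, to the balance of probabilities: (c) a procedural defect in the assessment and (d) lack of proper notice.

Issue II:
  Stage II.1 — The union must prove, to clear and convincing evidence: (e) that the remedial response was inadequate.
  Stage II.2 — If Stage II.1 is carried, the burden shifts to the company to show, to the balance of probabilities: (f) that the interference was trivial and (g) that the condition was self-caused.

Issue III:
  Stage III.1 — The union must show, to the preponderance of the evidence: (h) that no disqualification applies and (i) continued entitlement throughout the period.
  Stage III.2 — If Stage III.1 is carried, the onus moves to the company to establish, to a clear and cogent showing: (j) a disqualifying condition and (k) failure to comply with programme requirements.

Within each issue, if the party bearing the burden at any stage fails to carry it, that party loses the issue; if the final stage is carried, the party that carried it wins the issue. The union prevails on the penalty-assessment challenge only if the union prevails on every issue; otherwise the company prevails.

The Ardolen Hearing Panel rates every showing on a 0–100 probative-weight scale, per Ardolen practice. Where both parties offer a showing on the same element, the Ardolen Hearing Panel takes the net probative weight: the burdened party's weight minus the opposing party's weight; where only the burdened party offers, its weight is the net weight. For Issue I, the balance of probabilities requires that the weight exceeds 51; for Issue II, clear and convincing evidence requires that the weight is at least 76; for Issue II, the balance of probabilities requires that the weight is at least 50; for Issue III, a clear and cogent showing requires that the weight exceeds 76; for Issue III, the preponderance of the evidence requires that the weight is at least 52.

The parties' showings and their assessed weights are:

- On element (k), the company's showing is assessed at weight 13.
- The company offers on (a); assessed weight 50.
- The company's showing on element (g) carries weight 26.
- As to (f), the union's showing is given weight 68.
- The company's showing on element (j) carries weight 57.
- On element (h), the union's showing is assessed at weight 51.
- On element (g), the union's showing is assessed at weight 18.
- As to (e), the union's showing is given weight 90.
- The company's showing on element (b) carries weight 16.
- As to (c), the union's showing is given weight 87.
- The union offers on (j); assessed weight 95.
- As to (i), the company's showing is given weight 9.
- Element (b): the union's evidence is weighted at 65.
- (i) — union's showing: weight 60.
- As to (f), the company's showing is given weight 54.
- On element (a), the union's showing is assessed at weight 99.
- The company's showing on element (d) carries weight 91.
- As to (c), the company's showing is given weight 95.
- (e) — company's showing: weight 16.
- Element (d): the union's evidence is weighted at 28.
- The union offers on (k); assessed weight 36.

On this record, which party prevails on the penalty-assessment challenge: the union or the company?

company

— Issue I —
Stage I.1 (union, the balance of probabilities, weight exceeds 51): (a) net 99−50=49 ≤ 51 — fails; (b) net 65−16=49 ≤ 51 — fails.
  The union does not carry Stage I.1.
The company prevails on this issue.
— Issue II —
At Stage II.1 the union must meet clear and convincing evidence (weight is at least 76): on (e) the weight is 90 less the opposing 16 gives net 74, which does not reach 76, so (e) does not meet the standard.
  Stage II.1 not carried; the union fails its burden.
The company prevails on this issue.
— Issue III —
Stage III.1 (union, the preponderance of the evidence, weight is at least 52): (h) 51 < 52 — fails; (i) net 60−9=51 < 52 — fails.
  Stage III.1 not carried; the union fails its burden.
The analysis ends at Stage III.1; the company prevails on this issue.
Per-issue: Issue I → company; Issue II → company; Issue III → company. The union must prevail on every issue; overall, the company prevails.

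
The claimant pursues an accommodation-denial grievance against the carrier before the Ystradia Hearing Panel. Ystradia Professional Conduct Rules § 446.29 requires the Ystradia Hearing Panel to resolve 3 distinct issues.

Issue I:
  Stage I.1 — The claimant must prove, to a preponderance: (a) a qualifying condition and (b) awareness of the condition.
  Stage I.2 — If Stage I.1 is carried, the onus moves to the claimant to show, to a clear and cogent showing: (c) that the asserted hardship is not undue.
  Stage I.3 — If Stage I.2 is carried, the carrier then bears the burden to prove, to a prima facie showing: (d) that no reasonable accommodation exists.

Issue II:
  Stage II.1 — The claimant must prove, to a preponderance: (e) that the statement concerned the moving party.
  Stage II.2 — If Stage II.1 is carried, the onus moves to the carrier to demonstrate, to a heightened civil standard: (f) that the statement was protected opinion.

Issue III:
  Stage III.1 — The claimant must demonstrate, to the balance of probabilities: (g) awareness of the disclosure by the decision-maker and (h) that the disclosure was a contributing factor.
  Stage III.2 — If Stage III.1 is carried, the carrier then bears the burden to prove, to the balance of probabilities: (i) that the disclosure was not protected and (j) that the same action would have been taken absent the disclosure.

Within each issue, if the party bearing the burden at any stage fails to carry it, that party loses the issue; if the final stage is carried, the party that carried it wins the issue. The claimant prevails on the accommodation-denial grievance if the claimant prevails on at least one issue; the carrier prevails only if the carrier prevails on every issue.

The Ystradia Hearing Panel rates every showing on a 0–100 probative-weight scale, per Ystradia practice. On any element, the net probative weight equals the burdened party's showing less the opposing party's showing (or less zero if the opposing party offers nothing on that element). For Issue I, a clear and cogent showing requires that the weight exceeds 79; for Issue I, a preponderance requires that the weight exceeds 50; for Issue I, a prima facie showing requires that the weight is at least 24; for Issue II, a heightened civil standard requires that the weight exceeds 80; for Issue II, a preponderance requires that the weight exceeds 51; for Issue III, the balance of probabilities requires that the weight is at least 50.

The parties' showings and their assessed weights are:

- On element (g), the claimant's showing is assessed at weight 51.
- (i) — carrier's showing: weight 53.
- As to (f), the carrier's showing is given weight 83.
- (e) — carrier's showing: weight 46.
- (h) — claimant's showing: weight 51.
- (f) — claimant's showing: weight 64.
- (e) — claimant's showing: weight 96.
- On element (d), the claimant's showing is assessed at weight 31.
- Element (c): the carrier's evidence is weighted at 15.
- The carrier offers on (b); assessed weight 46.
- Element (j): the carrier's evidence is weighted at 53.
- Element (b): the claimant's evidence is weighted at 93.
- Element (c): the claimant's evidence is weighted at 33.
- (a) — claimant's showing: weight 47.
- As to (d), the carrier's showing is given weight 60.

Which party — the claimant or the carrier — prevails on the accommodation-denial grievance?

carrier

— Issue I —
Stage I.1 (claimant, a preponderance, weight exceeds 50): (a) 47 ≤ 50 — fails; (b) net 93−46=47 ≤ 50 — fails.
  Not every element is met, so the claimant fails to carry Stage I.1.
The analysis ends at Stage I.1; the carrier prevails on this issue.
— Issue II —
Stage II.1 (claimant, a preponderance, weight exceeds 51): (e) net 96−46=50 ≤ 51 — fails.
  The claimant does not carry Stage II.1.
The analysis ends at Stage II.1; the carrier prevails on this issue.
— Issue III —
Stage III.1 — burden on claimant; standard: the balance of probabilities (weight is at least 50).
    (g): 51 ≥ 50 [met]
    (h): 51 ≥ 50 [met]
  Stage III.1 carried; the burden shifts to the carrier.
Stage III.2 — burden on carrier; standard: the balance of probabilities (weight is at least 50).
    (i): 53 ≥ 50 [met]
    (j): 53 ≥ 50 [met]
  Stage III.2 carried; the final stage is satisfied.
With every stage satisfied, the carrier prevails on this issue.
Per-issue: Issue I → carrier; Issue II → carrier; Issue III → carrier. The claimant must prevail on at least one issue; overall, the carrier prevails.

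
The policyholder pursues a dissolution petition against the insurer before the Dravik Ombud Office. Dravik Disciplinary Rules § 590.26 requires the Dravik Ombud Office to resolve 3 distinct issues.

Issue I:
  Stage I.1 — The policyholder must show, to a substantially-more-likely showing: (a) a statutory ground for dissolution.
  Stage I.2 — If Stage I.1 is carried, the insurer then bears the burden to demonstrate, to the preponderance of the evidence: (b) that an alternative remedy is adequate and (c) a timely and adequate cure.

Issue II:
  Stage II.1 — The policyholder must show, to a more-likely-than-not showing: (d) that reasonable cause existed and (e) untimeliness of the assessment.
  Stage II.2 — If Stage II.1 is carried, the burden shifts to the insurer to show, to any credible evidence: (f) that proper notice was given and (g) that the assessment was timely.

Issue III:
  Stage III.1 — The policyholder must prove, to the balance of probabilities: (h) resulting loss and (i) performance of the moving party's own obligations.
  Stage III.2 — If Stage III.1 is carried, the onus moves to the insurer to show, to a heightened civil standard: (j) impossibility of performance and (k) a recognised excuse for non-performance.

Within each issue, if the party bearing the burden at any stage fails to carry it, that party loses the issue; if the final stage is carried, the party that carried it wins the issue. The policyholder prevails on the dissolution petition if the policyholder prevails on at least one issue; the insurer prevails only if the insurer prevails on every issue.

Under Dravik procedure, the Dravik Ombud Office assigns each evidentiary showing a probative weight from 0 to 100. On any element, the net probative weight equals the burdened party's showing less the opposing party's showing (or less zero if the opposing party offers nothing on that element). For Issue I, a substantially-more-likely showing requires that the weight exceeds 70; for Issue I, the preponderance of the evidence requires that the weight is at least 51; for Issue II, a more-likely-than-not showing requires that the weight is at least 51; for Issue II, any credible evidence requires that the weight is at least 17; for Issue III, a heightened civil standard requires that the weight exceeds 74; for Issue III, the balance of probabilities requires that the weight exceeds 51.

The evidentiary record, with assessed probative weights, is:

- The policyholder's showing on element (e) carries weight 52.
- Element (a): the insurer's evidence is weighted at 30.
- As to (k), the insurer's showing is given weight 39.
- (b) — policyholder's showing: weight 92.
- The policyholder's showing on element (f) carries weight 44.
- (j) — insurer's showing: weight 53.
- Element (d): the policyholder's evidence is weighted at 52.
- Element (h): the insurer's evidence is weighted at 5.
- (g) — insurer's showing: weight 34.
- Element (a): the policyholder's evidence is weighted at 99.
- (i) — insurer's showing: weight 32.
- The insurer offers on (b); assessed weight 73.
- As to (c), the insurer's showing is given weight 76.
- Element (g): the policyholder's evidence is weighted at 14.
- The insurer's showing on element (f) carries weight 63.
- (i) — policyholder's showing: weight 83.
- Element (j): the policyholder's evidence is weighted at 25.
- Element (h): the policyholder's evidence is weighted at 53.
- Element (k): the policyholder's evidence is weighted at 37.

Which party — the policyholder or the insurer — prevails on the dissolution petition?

— Issue I —
Stage I.1 (policyholder, a substantially-more-likely showing, weight exceeds 70): (a) net 99−30=69 ≤ 70 — fails.
  The policyholder does not carry Stage I.1.
The analysis ends at Stage I.1; the insurer prevails on this issue.
— Issue II —
Stage II.1 — burden on policyholder; standard: a more-likely-than-not showing (weight is at least 51).
    (d): 52 ≥ 51 [met]
    (e): 52 ≥ 51 [met]
  Stage II.1 carried; the burden shifts to the insurer.
Stage II.2 — burden on insurer; standard: any credible evidence (weight is at least 17).
    (f): 63 − 44 = 19 ≥ 17 [met]
    (g): 34 − 14 = 20 ≥ 17 [met]
  All elements met at the final stage.
Every stage carried; the insurer prevails on this issue.
— Issue III —
At Stage III.1 the policyholder must meet the balance of probabilities (weight exceeds 51): on (h) the weight is 53 less the opposing 5 gives net 48, which does not exceed 51, so (h) does not meet the standard; on (i) the weight is 83 less the opposing 32 gives net 51, ≤ 51, so (i) does not meet the standard.
  The policyholder does not carry Stage III.1.
So the insurer prevails on this issue.
Per-issue: Issue I → insurer; Issue II → insurer; Issue III → insurer. The policyholder must prevail on at least one issue; overall, the insurer prevails.

insurer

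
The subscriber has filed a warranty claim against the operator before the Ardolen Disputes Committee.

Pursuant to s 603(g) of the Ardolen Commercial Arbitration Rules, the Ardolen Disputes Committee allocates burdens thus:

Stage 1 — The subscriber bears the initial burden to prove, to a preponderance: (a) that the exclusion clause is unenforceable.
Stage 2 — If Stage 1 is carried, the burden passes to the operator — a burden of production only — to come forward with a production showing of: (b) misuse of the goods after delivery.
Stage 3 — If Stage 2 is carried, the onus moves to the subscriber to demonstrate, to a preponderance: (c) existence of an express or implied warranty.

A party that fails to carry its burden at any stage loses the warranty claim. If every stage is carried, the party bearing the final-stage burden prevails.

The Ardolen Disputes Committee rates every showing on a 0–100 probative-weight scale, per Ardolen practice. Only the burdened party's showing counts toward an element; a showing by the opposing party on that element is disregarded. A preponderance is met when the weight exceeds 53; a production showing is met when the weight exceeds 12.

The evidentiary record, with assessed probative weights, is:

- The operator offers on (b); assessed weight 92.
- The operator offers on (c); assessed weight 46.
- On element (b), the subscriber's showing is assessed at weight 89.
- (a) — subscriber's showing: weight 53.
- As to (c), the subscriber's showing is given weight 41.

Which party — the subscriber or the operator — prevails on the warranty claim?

Stage 1 — burden on subscriber; standard: a preponderance (weight exceeds 53).
    (a): 53 ≤ 53 [not met]
  The subscriber does not carry Stage 1.
The operator prevails.

operator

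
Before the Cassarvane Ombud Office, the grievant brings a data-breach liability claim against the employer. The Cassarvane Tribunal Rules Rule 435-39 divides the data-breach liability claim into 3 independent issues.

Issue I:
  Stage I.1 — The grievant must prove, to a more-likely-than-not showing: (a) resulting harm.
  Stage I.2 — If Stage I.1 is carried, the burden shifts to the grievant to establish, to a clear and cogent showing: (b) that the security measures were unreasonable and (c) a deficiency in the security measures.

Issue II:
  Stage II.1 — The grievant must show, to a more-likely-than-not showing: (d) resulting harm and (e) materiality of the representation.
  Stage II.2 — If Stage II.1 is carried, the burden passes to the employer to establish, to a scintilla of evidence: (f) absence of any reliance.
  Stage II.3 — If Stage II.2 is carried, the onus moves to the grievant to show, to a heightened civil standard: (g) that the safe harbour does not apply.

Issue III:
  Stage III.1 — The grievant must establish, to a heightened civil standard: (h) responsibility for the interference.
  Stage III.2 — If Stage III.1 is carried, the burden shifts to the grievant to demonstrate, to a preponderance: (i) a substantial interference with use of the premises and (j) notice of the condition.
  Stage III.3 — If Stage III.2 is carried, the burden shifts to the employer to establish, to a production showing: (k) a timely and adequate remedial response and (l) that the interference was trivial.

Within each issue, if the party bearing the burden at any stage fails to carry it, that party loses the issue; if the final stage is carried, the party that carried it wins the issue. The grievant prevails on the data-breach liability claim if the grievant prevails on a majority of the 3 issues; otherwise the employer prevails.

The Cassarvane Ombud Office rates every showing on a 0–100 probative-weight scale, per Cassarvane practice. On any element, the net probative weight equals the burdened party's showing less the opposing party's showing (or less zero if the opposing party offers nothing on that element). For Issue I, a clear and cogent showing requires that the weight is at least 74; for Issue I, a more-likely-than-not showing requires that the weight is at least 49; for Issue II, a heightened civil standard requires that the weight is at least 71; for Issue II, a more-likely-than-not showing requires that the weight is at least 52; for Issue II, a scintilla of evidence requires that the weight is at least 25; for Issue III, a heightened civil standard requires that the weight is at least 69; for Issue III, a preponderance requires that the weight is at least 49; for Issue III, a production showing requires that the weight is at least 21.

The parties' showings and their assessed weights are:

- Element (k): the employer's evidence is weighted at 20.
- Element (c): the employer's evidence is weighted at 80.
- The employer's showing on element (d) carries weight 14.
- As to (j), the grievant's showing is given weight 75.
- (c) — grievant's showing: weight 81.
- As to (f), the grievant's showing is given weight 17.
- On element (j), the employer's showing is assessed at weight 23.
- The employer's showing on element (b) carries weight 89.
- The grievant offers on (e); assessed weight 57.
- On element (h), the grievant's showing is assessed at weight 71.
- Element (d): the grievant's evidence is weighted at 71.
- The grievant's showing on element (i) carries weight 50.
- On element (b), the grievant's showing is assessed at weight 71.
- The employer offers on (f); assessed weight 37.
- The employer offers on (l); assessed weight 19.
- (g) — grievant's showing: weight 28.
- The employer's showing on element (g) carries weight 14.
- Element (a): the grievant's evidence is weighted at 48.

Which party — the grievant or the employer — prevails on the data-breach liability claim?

grievant

— Issue I —
At Stage I.1 the grievant must meet a more-likely-than-not showing (weight is at least 49): on (a) the weight is 48, < 49, so (a) does not meet the standard.
  The grievant does not carry Stage I.1.
The employer prevails on this issue.
— Issue II —
Stage II.1 — burden on grievant; standard: a more-likely-than-not showing (weight is at least 52).
    (d): 71 − 14 = 57 ≥ 52 [met]
    (e): 57 ≥ 52 [met]
  The grievant carries Stage II.1; the employer now bears the burden.
Stage II.2 — burden on employer; standard: a scintilla of evidence (weight is at least 25).
    (f): 37 − 17 = 20 < 25 [not met]
  Not every element is met, so the employer fails to carry Stage II.2.
The analysis ends at Stage II.2; the grievant prevails on this issue.
— Issue III —
Stage III.1 (grievant, a heightened civil standard, weight is at least 69): (h) 71 ≥ 69 — meets.
  Stage III.1 is satisfied; the grievant continues to bear the burden.
Stage III.2 (grievant, a preponderance, weight is at least 49): (i) 50 ≥ 49 — meets; (j) net 75−23=52 ≥ 49 — meets.
  Stage III.2 is satisfied; the onus moves to the employer.
Stage III.3 (employer, a production showing, weight is at least 21): (k) 20 < 21 — fails; (l) 19 < 21 — fails.
  The employer does not carry Stage III.3.
The grievant prevails on this issue.
Per-issue: Issue I → employer; Issue II → grievant; Issue III → grievant. The grievant must prevail on a majority of issues; overall, the grievant prevails.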